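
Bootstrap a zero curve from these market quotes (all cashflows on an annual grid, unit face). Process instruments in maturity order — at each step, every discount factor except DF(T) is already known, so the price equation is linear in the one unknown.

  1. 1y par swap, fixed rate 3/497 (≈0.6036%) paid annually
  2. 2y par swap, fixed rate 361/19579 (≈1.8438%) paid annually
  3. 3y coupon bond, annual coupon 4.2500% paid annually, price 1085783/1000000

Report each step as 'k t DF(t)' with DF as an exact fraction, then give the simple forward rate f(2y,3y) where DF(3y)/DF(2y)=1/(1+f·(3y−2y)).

1 1 497/500
2 2 9639/10000
3 3 9617/10000
f(2y,3y) = ((9639/10000)/(9617/10000) − 1)/(1) = 22/9617 ≈ 0.2288%

step 1 [1y] swap r/1=3/497: DF=(1 − 3/497·(0))/(1+3/497) = 497/500 ≈ 0.994000
step 2 [2y] swap r/1=361/19579: DF=(1 − 361/19579·(0.994000))/(1+361/19579) = 9639/10000 ≈ 0.963900
step 3 [3y] bond c/1=17/400: DF=(1085783/1000000 − 17/400·(0.994000+0.963900))/(1+17/400) = 9617/10000 ≈ 0.961700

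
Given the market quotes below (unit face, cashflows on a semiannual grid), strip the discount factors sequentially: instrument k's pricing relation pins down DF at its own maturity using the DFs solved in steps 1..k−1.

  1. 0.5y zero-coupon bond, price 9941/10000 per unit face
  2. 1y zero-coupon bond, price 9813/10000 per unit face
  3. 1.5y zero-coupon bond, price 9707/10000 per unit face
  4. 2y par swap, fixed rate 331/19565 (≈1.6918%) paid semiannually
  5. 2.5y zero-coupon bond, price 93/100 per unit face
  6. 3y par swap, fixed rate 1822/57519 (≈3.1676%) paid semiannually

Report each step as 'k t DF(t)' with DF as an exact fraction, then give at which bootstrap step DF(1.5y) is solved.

step 1 [0.5y] zero: DF = P = 9941/10000 ≈ 0.994100
step 2 [1y] zero: DF = P = 9813/10000 ≈ 0.981300
step 3 [1.5y] zero: DF = P = 9707/10000 ≈ 0.970700
step 4 [2y] swap r/2=331/39130: DF=(1 − 331/39130·(0.994100+0.981300+0.970700))/(1+331/39130) = 9669/10000 ≈ 0.966900
step 5 [2.5y] zero: DF = P = 93/100 ≈ 0.930000
step 6 [3y] swap r/2=911/57519: DF=(1 − 911/57519·(0.994100+0.981300+0.970700+0.966900+0.930000))/(1+911/57519) = 9089/10000 ≈ 0.908900

1 1/2 9941/10000
2 1 9813/10000
3 3/2 9707/10000
4 2 9669/10000
5 5/2 93/100
6 3 9089/10000
DF(1.5y) is solved at step 3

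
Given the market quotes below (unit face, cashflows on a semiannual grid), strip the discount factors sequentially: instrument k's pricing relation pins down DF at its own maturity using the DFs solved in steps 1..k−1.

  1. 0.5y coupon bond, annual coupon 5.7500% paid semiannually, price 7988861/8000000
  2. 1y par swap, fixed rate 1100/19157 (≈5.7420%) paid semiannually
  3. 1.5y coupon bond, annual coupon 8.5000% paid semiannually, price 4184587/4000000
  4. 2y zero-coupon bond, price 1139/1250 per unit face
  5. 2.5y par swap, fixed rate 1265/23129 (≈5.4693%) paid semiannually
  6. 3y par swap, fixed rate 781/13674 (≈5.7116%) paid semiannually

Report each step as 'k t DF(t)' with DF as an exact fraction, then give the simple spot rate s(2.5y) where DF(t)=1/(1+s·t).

1 1/2 9707/10000
2 1 189/200
3 3/2 4627/5000
4 2 1139/1250
5 5/2 1747/2000
6 3 4219/5000
s(2.5y) = (1/(1747/2000) − 1)/(5/2) = 506/8735 ≈ 5.7928%

step 1 [0.5y] bond c/2=23/800: DF=(7988861/8000000 − 23/800·(0))/(1+23/800) = 9707/10000 ≈ 0.970700
step 2 [1y] swap r/2=550/19157: DF=(1 − 550/19157·(0.970700))/(1+550/19157) = 189/200 ≈ 0.945000
step 3 [1.5y] bond c/2=17/400: DF=(4184587/4000000 − 17/400·(0.970700+0.945000))/(1+17/400) = 4627/5000 ≈ 0.925400
step 4 [2y] zero: DF = P = 1139/1250 ≈ 0.911200
step 5 [2.5y] swap r/2=1265/46258: DF=(1 − 1265/46258·(0.970700+0.945000+0.925400+0.911200))/(1+1265/46258) = 1747/2000 ≈ 0.873500
step 6 [3y] swap r/2=781/27348: DF=(1 − 781/27348·(0.970700+0.945000+0.925400+0.911200+0.873500))/(1+781/27348) = 4219/5000 ≈ 0.843800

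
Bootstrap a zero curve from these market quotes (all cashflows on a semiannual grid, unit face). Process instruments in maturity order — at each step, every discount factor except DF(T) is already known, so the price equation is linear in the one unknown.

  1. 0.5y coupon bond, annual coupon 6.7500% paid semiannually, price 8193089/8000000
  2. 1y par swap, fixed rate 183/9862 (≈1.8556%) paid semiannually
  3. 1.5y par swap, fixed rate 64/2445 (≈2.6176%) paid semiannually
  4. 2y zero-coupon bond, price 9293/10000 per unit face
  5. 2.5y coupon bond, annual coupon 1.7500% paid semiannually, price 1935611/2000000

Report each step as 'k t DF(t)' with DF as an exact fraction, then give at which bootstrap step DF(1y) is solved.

1 1/2 9907/10000
2 1 9817/10000
3 3/2 601/625
4 2 9293/10000
5 5/2 9259/10000
DF(1y) is solved at step 2

step 1 [0.5y] bond c/2=27/800: DF=(8193089/8000000 − 27/800·(0))/(1+27/800) = 9907/10000 ≈ 0.990700
step 2 [1y] swap r/2=183/19724: DF=(1 − 183/19724·(0.990700))/(1+183/19724) = 9817/10000 ≈ 0.981700
step 3 [1.5y] swap r/2=32/2445: DF=(1 − 32/2445·(0.990700+0.981700))/(1+32/2445) = 601/625 ≈ 0.961600
step 4 [2y] zero: DF = P = 9293/10000 ≈ 0.929300
step 5 [2.5y] bond c/2=7/800: DF=(1935611/2000000 − 7/800·(0.990700+0.981700+0.961600+0.929300))/(1+7/800) = 9259/10000 ≈ 0.925900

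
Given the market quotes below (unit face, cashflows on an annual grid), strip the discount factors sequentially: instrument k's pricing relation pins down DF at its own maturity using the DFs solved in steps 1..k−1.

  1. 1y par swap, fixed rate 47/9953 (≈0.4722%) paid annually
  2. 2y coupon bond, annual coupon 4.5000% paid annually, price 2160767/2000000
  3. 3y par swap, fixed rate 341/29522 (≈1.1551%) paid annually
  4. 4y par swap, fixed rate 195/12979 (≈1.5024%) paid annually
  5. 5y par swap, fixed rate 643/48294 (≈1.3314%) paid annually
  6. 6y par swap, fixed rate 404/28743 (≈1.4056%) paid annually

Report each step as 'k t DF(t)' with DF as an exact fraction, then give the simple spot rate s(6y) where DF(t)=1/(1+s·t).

1 1 9953/10000
2 2 991/1000
3 3 9659/10000
4 4 1883/2000
5 5 9357/10000
6 6 1149/1250
s(6y) = (1/(1149/1250) − 1)/(6) = 101/6894 ≈ 1.4650%

step 1 [1y] swap r/1=47/9953: DF=(1 − 47/9953·(0))/(1+47/9953) = 9953/10000 ≈ 0.995300
step 2 [2y] bond c/1=9/200: DF=(2160767/2000000 − 9/200·(0.995300))/(1+9/200) = 991/1000 ≈ 0.991000
step 3 [3y] swap r/1=341/29522: DF=(1 − 341/29522·(0.995300+0.991000))/(1+341/29522) = 9659/10000 ≈ 0.965900
step 4 [4y] swap r/1=195/12979: DF=(1 − 195/12979·(0.995300+0.991000+0.965900))/(1+195/12979) = 1883/2000 ≈ 0.941500
step 5 [5y] swap r/1=643/48294: DF=(1 − 643/48294·(0.995300+0.991000+0.965900+0.941500))/(1+643/48294) = 9357/10000 ≈ 0.935700
step 6 [6y] swap r/1=404/28743: DF=(1 − 404/28743·(0.995300+0.991000+0.965900+0.941500+0.935700))/(1+404/28743) = 1149/1250 ≈ 0.919200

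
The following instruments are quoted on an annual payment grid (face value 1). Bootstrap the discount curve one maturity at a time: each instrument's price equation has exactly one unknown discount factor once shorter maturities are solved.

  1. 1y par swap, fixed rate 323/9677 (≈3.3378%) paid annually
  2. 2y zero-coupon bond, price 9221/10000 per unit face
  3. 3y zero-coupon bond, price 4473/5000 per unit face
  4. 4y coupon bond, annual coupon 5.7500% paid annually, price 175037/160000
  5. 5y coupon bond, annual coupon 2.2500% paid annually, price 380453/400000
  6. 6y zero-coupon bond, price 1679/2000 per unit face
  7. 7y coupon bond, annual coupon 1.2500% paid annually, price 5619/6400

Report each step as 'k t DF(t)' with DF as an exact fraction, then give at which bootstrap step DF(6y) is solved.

1 1 9677/10000
2 2 9221/10000
3 3 4473/5000
4 4 8831/10000
5 5 1699/2000
6 6 1679/2000
7 7 801/1000
DF(6y) is solved at step 6

step 1 [1y] swap r/1=323/9677: DF=(1 − 323/9677·(0))/(1+323/9677) = 9677/10000 ≈ 0.967700
step 2 [2y] zero: DF = P = 9221/10000 ≈ 0.922100
step 3 [3y] zero: DF = P = 4473/5000 ≈ 0.894600
step 4 [4y] bond c/1=23/400: DF=(175037/160000 − 23/400·(0.967700+0.922100+0.894600))/(1+23/400) = 8831/10000 ≈ 0.883100
step 5 [5y] bond c/1=9/400: DF=(380453/400000 − 9/400·(0.967700+0.922100+0.894600+0.883100))/(1+9/400) = 1699/2000 ≈ 0.849500
step 6 [6y] zero: DF = P = 1679/2000 ≈ 0.839500
step 7 [7y] bond c/1=1/80: DF=(5619/6400 − 1/80·(0.967700+0.922100+0.894600+0.883100+0.849500+0.839500))/(1+1/80) = 801/1000 ≈ 0.801000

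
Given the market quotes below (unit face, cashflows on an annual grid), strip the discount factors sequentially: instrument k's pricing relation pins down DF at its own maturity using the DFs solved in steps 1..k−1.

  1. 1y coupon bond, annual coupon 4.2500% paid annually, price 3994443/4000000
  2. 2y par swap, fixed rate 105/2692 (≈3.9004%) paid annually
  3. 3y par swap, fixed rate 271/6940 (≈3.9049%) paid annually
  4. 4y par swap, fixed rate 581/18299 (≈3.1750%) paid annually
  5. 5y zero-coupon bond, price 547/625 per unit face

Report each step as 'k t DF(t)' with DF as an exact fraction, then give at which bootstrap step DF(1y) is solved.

1 1 9579/10000
2 2 1853/2000
3 3 2229/2500
4 4 4419/5000
5 5 547/625
DF(1y) is solved at step 1

step 1 [1y] bond c/1=17/400: DF=(3994443/4000000 − 17/400·(0))/(1+17/400) = 9579/10000 ≈ 0.957900
step 2 [2y] swap r/1=105/2692: DF=(1 − 105/2692·(0.957900))/(1+105/2692) = 1853/2000 ≈ 0.926500
step 3 [3y] swap r/1=271/6940: DF=(1 − 271/6940·(0.957900+0.926500))/(1+271/6940) = 2229/2500 ≈ 0.891600
step 4 [4y] swap r/1=581/18299: DF=(1 − 581/18299·(0.957900+0.926500+0.891600))/(1+581/18299) = 4419/5000 ≈ 0.883800
step 5 [5y] zero: DF = P = 547/625 ≈ 0.875200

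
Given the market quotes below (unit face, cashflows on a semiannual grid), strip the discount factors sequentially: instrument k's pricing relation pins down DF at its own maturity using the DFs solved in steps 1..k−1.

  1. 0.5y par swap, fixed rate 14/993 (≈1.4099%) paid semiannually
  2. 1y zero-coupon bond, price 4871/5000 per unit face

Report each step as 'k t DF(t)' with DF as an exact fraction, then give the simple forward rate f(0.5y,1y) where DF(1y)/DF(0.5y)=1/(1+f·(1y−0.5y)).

1 1/2 993/1000
2 1 4871/5000
f(0.5y,1y) = ((993/1000)/(4871/5000) − 1)/(1/2) = 188/4871 ≈ 3.8596%

step 1 [0.5y] swap r/2=7/993: DF=(1 − 7/993·(0))/(1+7/993) = 993/1000 ≈ 0.993000
step 2 [1y] zero: DF = P = 4871/5000 ≈ 0.974200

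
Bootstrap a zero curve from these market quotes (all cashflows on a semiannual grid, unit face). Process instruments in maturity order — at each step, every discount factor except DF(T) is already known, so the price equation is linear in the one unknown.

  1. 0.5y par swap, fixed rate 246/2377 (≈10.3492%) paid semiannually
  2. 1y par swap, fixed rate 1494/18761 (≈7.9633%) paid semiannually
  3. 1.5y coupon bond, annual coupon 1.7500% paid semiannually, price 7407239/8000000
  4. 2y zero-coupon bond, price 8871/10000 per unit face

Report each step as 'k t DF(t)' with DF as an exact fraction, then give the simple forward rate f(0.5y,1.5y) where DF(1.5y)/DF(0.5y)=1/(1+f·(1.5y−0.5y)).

1 1/2 2377/2500
2 1 9253/10000
3 3/2 1127/1250
4 2 8871/10000
f(0.5y,1.5y) = ((2377/2500)/(1127/1250) − 1)/(1) = 123/2254 ≈ 5.4570%

step 1 [0.5y] swap r/2=123/2377: DF=(1 − 123/2377·(0))/(1+123/2377) = 2377/2500 ≈ 0.950800
step 2 [1y] swap r/2=747/18761: DF=(1 − 747/18761·(0.950800))/(1+747/18761) = 9253/10000 ≈ 0.925300
step 3 [1.5y] bond c/2=7/800: DF=(7407239/8000000 − 7/800·(0.950800+0.925300))/(1+7/800) = 1127/1250 ≈ 0.901600
step 4 [2y] zero: DF = P = 8871/10000 ≈ 0.887100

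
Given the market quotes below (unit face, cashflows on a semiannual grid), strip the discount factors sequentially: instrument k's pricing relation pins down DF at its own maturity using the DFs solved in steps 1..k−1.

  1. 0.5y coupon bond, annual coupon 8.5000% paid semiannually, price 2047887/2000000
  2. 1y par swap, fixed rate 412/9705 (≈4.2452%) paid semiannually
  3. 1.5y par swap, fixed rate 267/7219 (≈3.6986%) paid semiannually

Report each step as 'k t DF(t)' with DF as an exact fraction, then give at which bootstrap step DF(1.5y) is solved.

step 1 [0.5y] bond c/2=17/400: DF=(2047887/2000000 − 17/400·(0))/(1+17/400) = 4911/5000 ≈ 0.982200
step 2 [1y] swap r/2=206/9705: DF=(1 − 206/9705·(0.982200))/(1+206/9705) = 2397/2500 ≈ 0.958800
step 3 [1.5y] swap r/2=267/14438: DF=(1 − 267/14438·(0.982200+0.958800))/(1+267/14438) = 4733/5000 ≈ 0.946600

1 1/2 4911/5000
2 1 2397/2500
3 3/2 4733/5000
DF(1.5y) is solved at step 3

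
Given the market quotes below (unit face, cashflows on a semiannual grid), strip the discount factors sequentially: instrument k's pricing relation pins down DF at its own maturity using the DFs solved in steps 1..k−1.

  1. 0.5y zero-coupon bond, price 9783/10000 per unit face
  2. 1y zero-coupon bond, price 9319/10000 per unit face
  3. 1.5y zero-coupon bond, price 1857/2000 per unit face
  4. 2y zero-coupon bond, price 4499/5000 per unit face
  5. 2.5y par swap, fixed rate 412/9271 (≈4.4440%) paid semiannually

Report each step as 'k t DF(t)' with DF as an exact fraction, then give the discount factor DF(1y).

step 1 [0.5y] zero: DF = P = 9783/10000 ≈ 0.978300
step 2 [1y] zero: DF = P = 9319/10000 ≈ 0.931900
step 3 [1.5y] zero: DF = P = 1857/2000 ≈ 0.928500
step 4 [2y] zero: DF = P = 4499/5000 ≈ 0.899800
step 5 [2.5y] swap r/2=206/9271: DF=(1 − 206/9271·(0.978300+0.931900+0.928500+0.899800))/(1+206/9271) = 897/1000 ≈ 0.897000

1 1/2 9783/10000
2 1 9319/10000
3 3/2 1857/2000
4 2 4499/5000
5 5/2 897/1000
DF(1y) = 9319/10000 ≈ 0.931900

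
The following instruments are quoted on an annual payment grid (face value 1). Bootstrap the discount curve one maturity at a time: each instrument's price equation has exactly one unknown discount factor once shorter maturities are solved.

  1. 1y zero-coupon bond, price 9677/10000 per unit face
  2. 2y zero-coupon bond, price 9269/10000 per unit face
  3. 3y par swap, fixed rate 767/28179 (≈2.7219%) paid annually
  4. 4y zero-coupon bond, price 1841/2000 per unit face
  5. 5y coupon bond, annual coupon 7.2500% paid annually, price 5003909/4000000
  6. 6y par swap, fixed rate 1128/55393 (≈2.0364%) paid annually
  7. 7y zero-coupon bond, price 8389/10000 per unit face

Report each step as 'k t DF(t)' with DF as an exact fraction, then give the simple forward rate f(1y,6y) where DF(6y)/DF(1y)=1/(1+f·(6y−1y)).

1 1 9677/10000
2 2 9269/10000
3 3 9233/10000
4 4 1841/2000
5 5 9137/10000
6 6 1109/1250
7 7 8389/10000
f(1y,6y) = ((9677/10000)/(1109/1250) − 1)/(5) = 161/8872 ≈ 1.8147%

step 1 [1y] zero: DF = P = 9677/10000 ≈ 0.967700
step 2 [2y] zero: DF = P = 9269/10000 ≈ 0.926900
step 3 [3y] swap r/1=767/28179: DF=(1 − 767/28179·(0.967700+0.926900))/(1+767/28179) = 9233/10000 ≈ 0.923300
step 4 [4y] zero: DF = P = 1841/2000 ≈ 0.920500
step 5 [5y] bond c/1=29/400: DF=(5003909/4000000 − 29/400·(0.967700+0.926900+0.923300+0.920500))/(1+29/400) = 9137/10000 ≈ 0.913700
step 6 [6y] swap r/1=1128/55393: DF=(1 − 1128/55393·(0.967700+0.926900+0.923300+0.920500+0.913700))/(1+1128/55393) = 1109/1250 ≈ 0.887200
step 7 [7y] zero: DF = P = 8389/10000 ≈ 0.838900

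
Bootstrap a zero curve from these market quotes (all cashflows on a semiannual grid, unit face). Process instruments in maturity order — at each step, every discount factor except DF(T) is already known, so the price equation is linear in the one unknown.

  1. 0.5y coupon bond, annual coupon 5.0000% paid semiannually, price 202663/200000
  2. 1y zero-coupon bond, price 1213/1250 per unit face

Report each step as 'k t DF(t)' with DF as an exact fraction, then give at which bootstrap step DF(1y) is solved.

1 1/2 4943/5000
2 1 1213/1250
DF(1y) is solved at step 2

step 1 [0.5y] bond c/2=1/40: DF=(202663/200000 − 1/40·(0))/(1+1/40) = 4943/5000 ≈ 0.988600
step 2 [1y] zero: DF = P = 1213/1250 ≈ 0.970400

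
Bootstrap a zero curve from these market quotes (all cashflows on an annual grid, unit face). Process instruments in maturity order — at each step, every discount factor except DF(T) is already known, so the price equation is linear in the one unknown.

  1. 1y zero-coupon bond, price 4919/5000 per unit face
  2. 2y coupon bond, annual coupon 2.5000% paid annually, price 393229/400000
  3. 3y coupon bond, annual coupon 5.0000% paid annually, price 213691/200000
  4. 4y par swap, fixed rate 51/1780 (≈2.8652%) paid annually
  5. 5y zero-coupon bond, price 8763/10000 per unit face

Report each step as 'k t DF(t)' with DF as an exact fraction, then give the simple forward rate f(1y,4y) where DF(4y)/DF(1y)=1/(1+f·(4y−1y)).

1 1 4919/5000
2 2 9351/10000
3 3 4631/5000
4 4 8929/10000
5 5 8763/10000
f(1y,4y) = ((4919/5000)/(8929/10000) − 1)/(3) = 303/8929 ≈ 3.3934%

step 1 [1y] zero: DF = P = 4919/5000 ≈ 0.983800
step 2 [2y] bond c/1=1/40: DF=(393229/400000 − 1/40·(0.983800))/(1+1/40) = 9351/10000 ≈ 0.935100
step 3 [3y] bond c/1=1/20: DF=(213691/200000 − 1/20·(0.983800+0.935100))/(1+1/20) = 4631/5000 ≈ 0.926200
step 4 [4y] swap r/1=51/1780: DF=(1 − 51/1780·(0.983800+0.935100+0.926200))/(1+51/1780) = 8929/10000 ≈ 0.892900
step 5 [5y] zero: DF = P = 8763/10000 ≈ 0.876300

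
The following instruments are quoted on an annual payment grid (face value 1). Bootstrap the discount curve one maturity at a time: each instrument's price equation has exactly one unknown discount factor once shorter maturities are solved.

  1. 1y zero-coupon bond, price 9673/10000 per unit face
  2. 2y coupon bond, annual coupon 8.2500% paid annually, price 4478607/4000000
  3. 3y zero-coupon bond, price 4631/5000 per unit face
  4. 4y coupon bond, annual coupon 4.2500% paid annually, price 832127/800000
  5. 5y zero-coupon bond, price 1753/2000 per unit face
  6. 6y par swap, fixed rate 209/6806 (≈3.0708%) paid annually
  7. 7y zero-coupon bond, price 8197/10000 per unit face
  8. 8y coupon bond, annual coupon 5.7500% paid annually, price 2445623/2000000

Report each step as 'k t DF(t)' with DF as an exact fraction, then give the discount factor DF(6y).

1 1 9673/10000
2 2 4803/5000
3 3 4631/5000
4 4 4407/5000
5 5 1753/2000
6 6 1041/1250
7 7 8197/10000
8 8 8157/10000
DF(6y) = 1041/1250 ≈ 0.832800

step 1 [1y] zero: DF = P = 9673/10000 ≈ 0.967300
step 2 [2y] bond c/1=33/400: DF=(4478607/4000000 − 33/400·(0.967300))/(1+33/400) = 4803/5000 ≈ 0.960600
step 3 [3y] zero: DF = P = 4631/5000 ≈ 0.926200
step 4 [4y] bond c/1=17/400: DF=(832127/800000 − 17/400·(0.967300+0.960600+0.926200))/(1+17/400) = 4407/5000 ≈ 0.881400
step 5 [5y] zero: DF = P = 1753/2000 ≈ 0.876500
step 6 [6y] swap r/1=209/6806: DF=(1 − 209/6806·(0.967300+0.960600+0.926200+0.881400+0.876500))/(1+209/6806) = 1041/1250 ≈ 0.832800
step 7 [7y] zero: DF = P = 8197/10000 ≈ 0.819700
step 8 [8y] bond c/1=23/400: DF=(2445623/2000000 − 23/400·(0.967300+0.960600+0.926200+0.881400+0.876500+0.832800+0.819700))/(1+23/400) = 8157/10000 ≈ 0.815700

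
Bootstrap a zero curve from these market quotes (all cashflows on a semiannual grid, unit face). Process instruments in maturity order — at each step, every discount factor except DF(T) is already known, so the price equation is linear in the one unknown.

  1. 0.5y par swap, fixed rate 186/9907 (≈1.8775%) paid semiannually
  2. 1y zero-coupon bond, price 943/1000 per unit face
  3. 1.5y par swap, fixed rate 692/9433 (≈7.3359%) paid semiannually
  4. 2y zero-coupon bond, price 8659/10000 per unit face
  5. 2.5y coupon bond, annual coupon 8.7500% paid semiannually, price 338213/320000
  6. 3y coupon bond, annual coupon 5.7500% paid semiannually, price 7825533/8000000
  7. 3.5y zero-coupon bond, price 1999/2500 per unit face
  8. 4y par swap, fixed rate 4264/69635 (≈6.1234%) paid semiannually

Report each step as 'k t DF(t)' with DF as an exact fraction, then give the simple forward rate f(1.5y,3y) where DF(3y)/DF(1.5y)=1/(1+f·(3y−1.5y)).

step 1 [0.5y] swap r/2=93/9907: DF=(1 − 93/9907·(0))/(1+93/9907) = 9907/10000 ≈ 0.990700
step 2 [1y] zero: DF = P = 943/1000 ≈ 0.943000
step 3 [1.5y] swap r/2=346/9433: DF=(1 − 346/9433·(0.990700+0.943000))/(1+346/9433) = 4481/5000 ≈ 0.896200
step 4 [2y] zero: DF = P = 8659/10000 ≈ 0.865900
step 5 [2.5y] bond c/2=7/160: DF=(338213/320000 − 7/160·(0.990700+0.943000+0.896200+0.865900))/(1+7/160) = 8577/10000 ≈ 0.857700
step 6 [3y] bond c/2=23/800: DF=(7825533/8000000 − 23/800·(0.990700+0.943000+0.896200+0.865900+0.857700))/(1+23/800) = 2059/2500 ≈ 0.823600
step 7 [3.5y] zero: DF = P = 1999/2500 ≈ 0.799600
step 8 [4y] swap r/2=2132/69635: DF=(1 − 2132/69635·(0.990700+0.943000+0.896200+0.865900+0.857700+0.823600+0.799600))/(1+2132/69635) = 1967/2500 ≈ 0.786800

1 1/2 9907/10000
2 1 943/1000
3 3/2 4481/5000
4 2 8659/10000
5 5/2 8577/10000
6 3 2059/2500
7 7/2 1999/2500
8 4 1967/2500
f(1.5y,3y) = ((4481/5000)/(2059/2500) − 1)/(3/2) = 121/2059 ≈ 5.8766%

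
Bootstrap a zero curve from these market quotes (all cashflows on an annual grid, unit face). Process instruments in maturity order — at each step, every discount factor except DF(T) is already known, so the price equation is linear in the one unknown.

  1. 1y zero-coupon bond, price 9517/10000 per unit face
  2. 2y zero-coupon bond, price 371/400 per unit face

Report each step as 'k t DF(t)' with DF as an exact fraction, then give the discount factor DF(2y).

1 1 9517/10000
2 2 371/400
DF(2y) = 371/400 ≈ 0.927500

step 1 [1y] zero: DF = P = 9517/10000 ≈ 0.951700
step 2 [2y] zero: DF = P = 371/400 ≈ 0.927500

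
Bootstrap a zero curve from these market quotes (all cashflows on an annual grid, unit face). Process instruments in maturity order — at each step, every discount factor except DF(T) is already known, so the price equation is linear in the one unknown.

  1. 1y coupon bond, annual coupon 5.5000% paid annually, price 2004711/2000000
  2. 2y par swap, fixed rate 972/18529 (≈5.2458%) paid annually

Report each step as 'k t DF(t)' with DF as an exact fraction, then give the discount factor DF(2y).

1 1 9501/10000
2 2 2257/2500
DF(2y) = 2257/2500 ≈ 0.902800

step 1 [1y] bond c/1=11/200: DF=(2004711/2000000 − 11/200·(0))/(1+11/200) = 9501/10000 ≈ 0.950100
step 2 [2y] swap r/1=972/18529: DF=(1 − 972/18529·(0.950100))/(1+972/18529) = 2257/2500 ≈ 0.902800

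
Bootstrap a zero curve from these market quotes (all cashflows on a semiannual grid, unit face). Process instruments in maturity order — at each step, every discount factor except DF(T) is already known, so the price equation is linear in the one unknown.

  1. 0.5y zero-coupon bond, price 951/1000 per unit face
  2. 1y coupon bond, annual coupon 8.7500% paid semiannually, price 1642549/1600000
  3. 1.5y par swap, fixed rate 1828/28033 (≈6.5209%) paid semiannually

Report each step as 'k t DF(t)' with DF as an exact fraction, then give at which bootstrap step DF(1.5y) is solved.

1 1/2 951/1000
2 1 9437/10000
3 3/2 4543/5000
DF(1.5y) is solved at step 3

step 1 [0.5y] zero: DF = P = 951/1000 ≈ 0.951000
step 2 [1y] bond c/2=7/160: DF=(1642549/1600000 − 7/160·(0.951000))/(1+7/160) = 9437/10000 ≈ 0.943700
step 3 [1.5y] swap r/2=914/28033: DF=(1 − 914/28033·(0.951000+0.943700))/(1+914/28033) = 4543/5000 ≈ 0.908600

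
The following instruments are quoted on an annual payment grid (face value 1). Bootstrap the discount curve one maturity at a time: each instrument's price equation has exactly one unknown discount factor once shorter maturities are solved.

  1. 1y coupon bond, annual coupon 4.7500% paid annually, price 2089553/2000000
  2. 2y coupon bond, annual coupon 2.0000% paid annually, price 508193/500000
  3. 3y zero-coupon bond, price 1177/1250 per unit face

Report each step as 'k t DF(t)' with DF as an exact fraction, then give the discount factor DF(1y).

1 1 4987/5000
2 2 9769/10000
3 3 1177/1250
DF(1y) = 4987/5000 ≈ 0.997400

step 1 [1y] bond c/1=19/400: DF=(2089553/2000000 − 19/400·(0))/(1+19/400) = 4987/5000 ≈ 0.997400
step 2 [2y] bond c/1=1/50: DF=(508193/500000 − 1/50·(0.997400))/(1+1/50) = 9769/10000 ≈ 0.976900
step 3 [3y] zero: DF = P = 1177/1250 ≈ 0.941600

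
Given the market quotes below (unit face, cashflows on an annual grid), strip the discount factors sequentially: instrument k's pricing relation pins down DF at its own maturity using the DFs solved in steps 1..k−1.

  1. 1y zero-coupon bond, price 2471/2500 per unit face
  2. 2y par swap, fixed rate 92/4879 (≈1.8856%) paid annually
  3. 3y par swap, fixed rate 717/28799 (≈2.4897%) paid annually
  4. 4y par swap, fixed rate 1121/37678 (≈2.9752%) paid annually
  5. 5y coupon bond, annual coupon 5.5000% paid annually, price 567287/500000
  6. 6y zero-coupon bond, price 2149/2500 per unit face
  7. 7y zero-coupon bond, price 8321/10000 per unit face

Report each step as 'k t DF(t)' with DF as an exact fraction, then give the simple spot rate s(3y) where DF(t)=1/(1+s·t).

step 1 [1y] zero: DF = P = 2471/2500 ≈ 0.988400
step 2 [2y] swap r/1=92/4879: DF=(1 − 92/4879·(0.988400))/(1+92/4879) = 602/625 ≈ 0.963200
step 3 [3y] swap r/1=717/28799: DF=(1 − 717/28799·(0.988400+0.963200))/(1+717/28799) = 9283/10000 ≈ 0.928300
step 4 [4y] swap r/1=1121/37678: DF=(1 − 1121/37678·(0.988400+0.963200+0.928300))/(1+1121/37678) = 8879/10000 ≈ 0.887900
step 5 [5y] bond c/1=11/200: DF=(567287/500000 − 11/200·(0.988400+0.963200+0.928300+0.887900))/(1+11/200) = 879/1000 ≈ 0.879000
step 6 [6y] zero: DF = P = 2149/2500 ≈ 0.859600
step 7 [7y] zero: DF = P = 8321/10000 ≈ 0.832100

1 1 2471/2500
2 2 602/625
3 3 9283/10000
4 4 8879/10000
5 5 879/1000
6 6 2149/2500
7 7 8321/10000
s(3y) = (1/(9283/10000) − 1)/(3) = 239/9283 ≈ 2.5746%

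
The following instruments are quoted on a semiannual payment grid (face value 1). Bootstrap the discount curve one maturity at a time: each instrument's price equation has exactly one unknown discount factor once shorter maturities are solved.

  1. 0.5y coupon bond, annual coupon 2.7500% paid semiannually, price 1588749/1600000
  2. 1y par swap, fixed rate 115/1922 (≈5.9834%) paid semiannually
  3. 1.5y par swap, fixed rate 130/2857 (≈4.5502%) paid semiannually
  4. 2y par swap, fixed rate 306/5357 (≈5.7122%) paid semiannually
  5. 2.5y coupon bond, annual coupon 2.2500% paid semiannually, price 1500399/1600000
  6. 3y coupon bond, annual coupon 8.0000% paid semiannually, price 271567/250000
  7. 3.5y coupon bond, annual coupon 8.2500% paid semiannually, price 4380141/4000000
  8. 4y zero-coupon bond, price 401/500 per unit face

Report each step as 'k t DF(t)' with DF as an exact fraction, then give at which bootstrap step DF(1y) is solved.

1 1/2 1959/2000
2 1 377/400
3 3/2 187/200
4 2 8929/10000
5 5/2 1107/1250
6 3 4331/5000
7 7/2 8337/10000
8 4 401/500
DF(1y) is solved at step 2

step 1 [0.5y] bond c/2=11/800: DF=(1588749/1600000 − 11/800·(0))/(1+11/800) = 1959/2000 ≈ 0.979500
step 2 [1y] swap r/2=115/3844: DF=(1 − 115/3844·(0.979500))/(1+115/3844) = 377/400 ≈ 0.942500
step 3 [1.5y] swap r/2=65/2857: DF=(1 − 65/2857·(0.979500+0.942500))/(1+65/2857) = 187/200 ≈ 0.935000
step 4 [2y] swap r/2=153/5357: DF=(1 − 153/5357·(0.979500+0.942500+0.935000))/(1+153/5357) = 8929/10000 ≈ 0.892900
step 5 [2.5y] bond c/2=9/800: DF=(1500399/1600000 − 9/800·(0.979500+0.942500+0.935000+0.892900))/(1+9/800) = 1107/1250 ≈ 0.885600
step 6 [3y] bond c/2=1/25: DF=(271567/250000 − 1/25·(0.979500+0.942500+0.935000+0.892900+0.885600))/(1+1/25) = 4331/5000 ≈ 0.866200
step 7 [3.5y] bond c/2=33/800: DF=(4380141/4000000 − 33/800·(0.979500+0.942500+0.935000+0.892900+0.885600+0.866200))/(1+33/800) = 8337/10000 ≈ 0.833700
step 8 [4y] zero: DF = P = 401/500 ≈ 0.802000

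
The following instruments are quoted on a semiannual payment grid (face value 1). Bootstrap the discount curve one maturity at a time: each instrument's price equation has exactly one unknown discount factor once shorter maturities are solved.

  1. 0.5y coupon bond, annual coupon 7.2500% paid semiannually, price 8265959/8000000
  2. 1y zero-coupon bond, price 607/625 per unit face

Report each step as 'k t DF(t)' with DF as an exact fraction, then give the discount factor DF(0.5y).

1 1/2 9971/10000
2 1 607/625
DF(0.5y) = 9971/10000 ≈ 0.997100

step 1 [0.5y] bond c/2=29/800: DF=(8265959/8000000 − 29/800·(0))/(1+29/800) = 9971/10000 ≈ 0.997100
step 2 [1y] zero: DF = P = 607/625 ≈ 0.971200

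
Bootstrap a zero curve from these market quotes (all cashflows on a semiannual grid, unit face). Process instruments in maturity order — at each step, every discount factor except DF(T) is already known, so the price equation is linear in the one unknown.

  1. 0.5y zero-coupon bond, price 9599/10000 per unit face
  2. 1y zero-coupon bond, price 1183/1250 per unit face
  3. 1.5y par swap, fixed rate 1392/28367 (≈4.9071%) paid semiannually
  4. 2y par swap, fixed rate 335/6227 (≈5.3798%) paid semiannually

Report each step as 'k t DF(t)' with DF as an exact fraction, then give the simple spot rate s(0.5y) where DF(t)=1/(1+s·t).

step 1 [0.5y] zero: DF = P = 9599/10000 ≈ 0.959900
step 2 [1y] zero: DF = P = 1183/1250 ≈ 0.946400
step 3 [1.5y] swap r/2=696/28367: DF=(1 − 696/28367·(0.959900+0.946400))/(1+696/28367) = 1163/1250 ≈ 0.930400
step 4 [2y] swap r/2=335/12454: DF=(1 − 335/12454·(0.959900+0.946400+0.930400))/(1+335/12454) = 1799/2000 ≈ 0.899500

1 1/2 9599/10000
2 1 1183/1250
3 3/2 1163/1250
4 2 1799/2000
s(0.5y) = (1/(9599/10000) − 1)/(1/2) = 802/9599 ≈ 8.3550%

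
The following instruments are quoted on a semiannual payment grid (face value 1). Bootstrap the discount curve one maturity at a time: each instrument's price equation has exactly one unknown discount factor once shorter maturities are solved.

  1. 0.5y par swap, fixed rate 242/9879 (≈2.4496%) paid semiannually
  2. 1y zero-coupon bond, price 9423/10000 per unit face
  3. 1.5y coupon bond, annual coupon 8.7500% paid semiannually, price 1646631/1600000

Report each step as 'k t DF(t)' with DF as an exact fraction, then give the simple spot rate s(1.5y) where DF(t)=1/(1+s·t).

1 1/2 9879/10000
2 1 9423/10000
3 3/2 9051/10000
s(1.5y) = (1/(9051/10000) − 1)/(3/2) = 1898/27153 ≈ 6.9900%

step 1 [0.5y] swap r/2=121/9879: DF=(1 − 121/9879·(0))/(1+121/9879) = 9879/10000 ≈ 0.987900
step 2 [1y] zero: DF = P = 9423/10000 ≈ 0.942300
step 3 [1.5y] bond c/2=7/160: DF=(1646631/1600000 − 7/160·(0.987900+0.942300))/(1+7/160) = 9051/10000 ≈ 0.905100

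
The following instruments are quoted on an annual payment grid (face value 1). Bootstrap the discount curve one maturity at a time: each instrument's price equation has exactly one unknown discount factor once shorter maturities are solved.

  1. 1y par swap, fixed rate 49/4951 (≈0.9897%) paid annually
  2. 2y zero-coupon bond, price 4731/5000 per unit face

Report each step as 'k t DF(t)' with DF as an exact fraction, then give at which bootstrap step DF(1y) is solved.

1 1 4951/5000
2 2 4731/5000
DF(1y) is solved at step 1

step 1 [1y] swap r/1=49/4951: DF=(1 − 49/4951·(0))/(1+49/4951) = 4951/5000 ≈ 0.990200
step 2 [2y] zero: DF = P = 4731/5000 ≈ 0.946200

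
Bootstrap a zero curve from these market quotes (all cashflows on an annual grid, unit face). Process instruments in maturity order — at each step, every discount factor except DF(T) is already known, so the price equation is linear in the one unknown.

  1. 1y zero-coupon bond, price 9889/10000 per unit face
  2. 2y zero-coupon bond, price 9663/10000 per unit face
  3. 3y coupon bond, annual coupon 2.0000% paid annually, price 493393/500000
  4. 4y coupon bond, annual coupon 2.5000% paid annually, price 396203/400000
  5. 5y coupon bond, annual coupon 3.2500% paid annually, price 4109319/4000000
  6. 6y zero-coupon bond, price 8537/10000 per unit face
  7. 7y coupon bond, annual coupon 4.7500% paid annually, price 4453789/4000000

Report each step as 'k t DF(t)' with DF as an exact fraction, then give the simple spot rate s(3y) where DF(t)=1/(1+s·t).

1 1 9889/10000
2 2 9663/10000
3 3 9291/10000
4 4 112/125
5 5 219/250
6 6 8537/10000
7 7 8131/10000
s(3y) = (1/(9291/10000) − 1)/(3) = 709/27873 ≈ 2.5437%

step 1 [1y] zero: DF = P = 9889/10000 ≈ 0.988900
step 2 [2y] zero: DF = P = 9663/10000 ≈ 0.966300
step 3 [3y] bond c/1=1/50: DF=(493393/500000 − 1/50·(0.988900+0.966300))/(1+1/50) = 9291/10000 ≈ 0.929100
step 4 [4y] bond c/1=1/40: DF=(396203/400000 − 1/40·(0.988900+0.966300+0.929100))/(1+1/40) = 112/125 ≈ 0.896000
step 5 [5y] bond c/1=13/400: DF=(4109319/4000000 − 13/400·(0.988900+0.966300+0.929100+0.896000))/(1+13/400) = 219/250 ≈ 0.876000
step 6 [6y] zero: DF = P = 8537/10000 ≈ 0.853700
step 7 [7y] bond c/1=19/400: DF=(4453789/4000000 − 19/400·(0.988900+0.966300+0.929100+0.896000+0.876000+0.853700))/(1+19/400) = 8131/10000 ≈ 0.813100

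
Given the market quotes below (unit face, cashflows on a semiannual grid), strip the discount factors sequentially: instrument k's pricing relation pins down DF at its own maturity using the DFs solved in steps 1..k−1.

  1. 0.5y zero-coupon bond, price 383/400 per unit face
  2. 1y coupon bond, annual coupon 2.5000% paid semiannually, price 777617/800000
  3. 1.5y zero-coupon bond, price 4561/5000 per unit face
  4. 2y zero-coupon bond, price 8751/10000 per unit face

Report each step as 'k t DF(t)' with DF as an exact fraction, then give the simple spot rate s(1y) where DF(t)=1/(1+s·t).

step 1 [0.5y] zero: DF = P = 383/400 ≈ 0.957500
step 2 [1y] bond c/2=1/80: DF=(777617/800000 − 1/80·(0.957500))/(1+1/80) = 4741/5000 ≈ 0.948200
step 3 [1.5y] zero: DF = P = 4561/5000 ≈ 0.912200
step 4 [2y] zero: DF = P = 8751/10000 ≈ 0.875100

1 1/2 383/400
2 1 4741/5000
3 3/2 4561/5000
4 2 8751/10000
s(1y) = (1/(4741/5000) − 1)/(1) = 259/4741 ≈ 5.4630%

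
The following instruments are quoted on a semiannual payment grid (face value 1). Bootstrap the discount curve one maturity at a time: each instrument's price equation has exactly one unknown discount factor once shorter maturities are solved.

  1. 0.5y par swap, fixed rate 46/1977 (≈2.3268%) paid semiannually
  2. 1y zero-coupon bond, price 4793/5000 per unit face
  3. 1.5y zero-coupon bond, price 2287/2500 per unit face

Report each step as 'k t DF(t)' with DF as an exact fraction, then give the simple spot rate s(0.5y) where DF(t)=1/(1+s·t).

step 1 [0.5y] swap r/2=23/1977: DF=(1 − 23/1977·(0))/(1+23/1977) = 1977/2000 ≈ 0.988500
step 2 [1y] zero: DF = P = 4793/5000 ≈ 0.958600
step 3 [1.5y] zero: DF = P = 2287/2500 ≈ 0.914800

1 1/2 1977/2000
2 1 4793/5000
3 3/2 2287/2500
s(0.5y) = (1/(1977/2000) − 1)/(1/2) = 46/1977 ≈ 2.3268%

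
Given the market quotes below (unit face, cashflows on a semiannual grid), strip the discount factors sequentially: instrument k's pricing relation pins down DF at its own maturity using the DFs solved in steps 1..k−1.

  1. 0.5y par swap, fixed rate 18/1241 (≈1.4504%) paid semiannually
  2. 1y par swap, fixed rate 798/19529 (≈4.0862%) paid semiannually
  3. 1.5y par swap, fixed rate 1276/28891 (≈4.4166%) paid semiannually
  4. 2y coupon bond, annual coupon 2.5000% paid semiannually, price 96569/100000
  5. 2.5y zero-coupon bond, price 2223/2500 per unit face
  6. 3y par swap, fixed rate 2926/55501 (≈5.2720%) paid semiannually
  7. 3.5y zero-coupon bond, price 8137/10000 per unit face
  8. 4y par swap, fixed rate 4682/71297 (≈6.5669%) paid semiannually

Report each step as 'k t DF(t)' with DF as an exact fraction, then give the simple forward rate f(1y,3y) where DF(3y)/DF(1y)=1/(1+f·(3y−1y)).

step 1 [0.5y] swap r/2=9/1241: DF=(1 − 9/1241·(0))/(1+9/1241) = 1241/1250 ≈ 0.992800
step 2 [1y] swap r/2=399/19529: DF=(1 − 399/19529·(0.992800))/(1+399/19529) = 9601/10000 ≈ 0.960100
step 3 [1.5y] swap r/2=638/28891: DF=(1 − 638/28891·(0.992800+0.960100))/(1+638/28891) = 4681/5000 ≈ 0.936200
step 4 [2y] bond c/2=1/80: DF=(96569/100000 − 1/80·(0.992800+0.960100+0.936200))/(1+1/80) = 9181/10000 ≈ 0.918100
step 5 [2.5y] zero: DF = P = 2223/2500 ≈ 0.889200
step 6 [3y] swap r/2=1463/55501: DF=(1 − 1463/55501·(0.992800+0.960100+0.936200+0.918100+0.889200))/(1+1463/55501) = 8537/10000 ≈ 0.853700
step 7 [3.5y] zero: DF = P = 8137/10000 ≈ 0.813700
step 8 [4y] swap r/2=2341/71297: DF=(1 − 2341/71297·(0.992800+0.960100+0.936200+0.918100+0.889200+0.853700+0.813700))/(1+2341/71297) = 7659/10000 ≈ 0.765900

1 1/2 1241/1250
2 1 9601/10000
3 3/2 4681/5000
4 2 9181/10000
5 5/2 2223/2500
6 3 8537/10000
7 7/2 8137/10000
8 4 7659/10000
f(1y,3y) = ((9601/10000)/(8537/10000) − 1)/(2) = 532/8537 ≈ 6.2317%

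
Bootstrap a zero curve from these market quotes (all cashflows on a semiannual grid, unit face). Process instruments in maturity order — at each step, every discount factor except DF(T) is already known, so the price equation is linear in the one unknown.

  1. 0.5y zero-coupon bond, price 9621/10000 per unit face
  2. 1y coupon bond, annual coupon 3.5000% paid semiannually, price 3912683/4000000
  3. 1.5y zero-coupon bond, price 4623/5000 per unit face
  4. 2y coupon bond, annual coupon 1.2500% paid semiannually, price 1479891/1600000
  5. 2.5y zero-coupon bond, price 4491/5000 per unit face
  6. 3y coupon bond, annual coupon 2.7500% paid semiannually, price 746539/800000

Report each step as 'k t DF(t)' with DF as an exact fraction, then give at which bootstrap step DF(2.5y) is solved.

1 1/2 9621/10000
2 1 1181/1250
3 3/2 4623/5000
4 2 1127/1250
5 5/2 4491/5000
6 3 8577/10000
DF(2.5y) is solved at step 5

step 1 [0.5y] zero: DF = P = 9621/10000 ≈ 0.962100
step 2 [1y] bond c/2=7/400: DF=(3912683/4000000 − 7/400·(0.962100))/(1+7/400) = 1181/1250 ≈ 0.944800
step 3 [1.5y] zero: DF = P = 4623/5000 ≈ 0.924600
step 4 [2y] bond c/2=1/160: DF=(1479891/1600000 − 1/160·(0.962100+0.944800+0.924600))/(1+1/160) = 1127/1250 ≈ 0.901600
step 5 [2.5y] zero: DF = P = 4491/5000 ≈ 0.898200
step 6 [3y] bond c/2=11/800: DF=(746539/800000 − 11/800·(0.962100+0.944800+0.924600+0.901600+0.898200))/(1+11/800) = 8577/10000 ≈ 0.857700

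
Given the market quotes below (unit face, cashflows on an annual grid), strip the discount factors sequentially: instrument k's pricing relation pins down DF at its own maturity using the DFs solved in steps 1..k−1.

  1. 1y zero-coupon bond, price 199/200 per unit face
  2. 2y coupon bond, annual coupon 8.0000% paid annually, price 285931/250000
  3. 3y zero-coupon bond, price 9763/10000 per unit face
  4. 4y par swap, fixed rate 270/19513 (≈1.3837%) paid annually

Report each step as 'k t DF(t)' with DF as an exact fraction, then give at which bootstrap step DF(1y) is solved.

1 1 199/200
2 2 9853/10000
3 3 9763/10000
4 4 473/500
DF(1y) is solved at step 1

step 1 [1y] zero: DF = P = 199/200 ≈ 0.995000
step 2 [2y] bond c/1=2/25: DF=(285931/250000 − 2/25·(0.995000))/(1+2/25) = 9853/10000 ≈ 0.985300
step 3 [3y] zero: DF = P = 9763/10000 ≈ 0.976300
step 4 [4y] swap r/1=270/19513: DF=(1 − 270/19513·(0.995000+0.985300+0.976300))/(1+270/19513) = 473/500 ≈ 0.946000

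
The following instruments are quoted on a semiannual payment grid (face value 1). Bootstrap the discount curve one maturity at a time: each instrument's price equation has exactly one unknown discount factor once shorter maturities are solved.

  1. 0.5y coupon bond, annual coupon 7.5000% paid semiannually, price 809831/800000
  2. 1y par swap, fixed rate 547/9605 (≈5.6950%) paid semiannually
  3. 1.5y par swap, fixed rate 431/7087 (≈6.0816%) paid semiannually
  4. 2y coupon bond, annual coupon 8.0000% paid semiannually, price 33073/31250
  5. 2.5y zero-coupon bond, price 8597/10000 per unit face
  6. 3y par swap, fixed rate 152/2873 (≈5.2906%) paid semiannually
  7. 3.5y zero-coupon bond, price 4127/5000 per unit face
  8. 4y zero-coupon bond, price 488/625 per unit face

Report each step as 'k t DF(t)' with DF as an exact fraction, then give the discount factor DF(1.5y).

1 1/2 9757/10000
2 1 9453/10000
3 3/2 4569/5000
4 2 4543/5000
5 5/2 8597/10000
6 3 2139/2500
7 7/2 4127/5000
8 4 488/625
DF(1.5y) = 4569/5000 ≈ 0.913800

step 1 [0.5y] bond c/2=3/80: DF=(809831/800000 − 3/80·(0))/(1+3/80) = 9757/10000 ≈ 0.975700
step 2 [1y] swap r/2=547/19210: DF=(1 − 547/19210·(0.975700))/(1+547/19210) = 9453/10000 ≈ 0.945300
step 3 [1.5y] swap r/2=431/14174: DF=(1 − 431/14174·(0.975700+0.945300))/(1+431/14174) = 4569/5000 ≈ 0.913800
step 4 [2y] bond c/2=1/25: DF=(33073/31250 − 1/25·(0.975700+0.945300+0.913800))/(1+1/25) = 4543/5000 ≈ 0.908600
step 5 [2.5y] zero: DF = P = 8597/10000 ≈ 0.859700
step 6 [3y] swap r/2=76/2873: DF=(1 − 76/2873·(0.975700+0.945300+0.913800+0.908600+0.859700))/(1+76/2873) = 2139/2500 ≈ 0.855600
step 7 [3.5y] zero: DF = P = 4127/5000 ≈ 0.825400
step 8 [4y] zero: DF = P = 488/625 ≈ 0.780800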